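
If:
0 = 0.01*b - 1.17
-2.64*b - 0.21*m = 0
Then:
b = 117.00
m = -1470.86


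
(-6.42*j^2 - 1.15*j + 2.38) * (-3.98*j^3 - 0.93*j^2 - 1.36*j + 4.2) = 25.5516*j^5 + 10.5476*j^4 + 0.3283*j^3 - 27.6134*j^2 - 8.0668*j + 9.996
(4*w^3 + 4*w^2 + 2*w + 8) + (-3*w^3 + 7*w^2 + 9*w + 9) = w^3 + 11*w^2 + 11*w + 17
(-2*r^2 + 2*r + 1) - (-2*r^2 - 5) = 2*r + 6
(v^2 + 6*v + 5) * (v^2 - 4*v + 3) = v^4 + 2*v^3 - 16*v^2 - 2*v + 15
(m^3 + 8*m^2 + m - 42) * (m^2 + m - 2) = m^5 + 9*m^4 + 7*m^3 - 57*m^2 - 44*m + 84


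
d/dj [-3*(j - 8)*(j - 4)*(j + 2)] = -9*j^2 + 60*j - 24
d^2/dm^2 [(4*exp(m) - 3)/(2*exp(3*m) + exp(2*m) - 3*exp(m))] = (64*exp(5*m) - 84*exp(4*m) + 34*exp(3*m) + 36*exp(2*m) + 27*exp(m) - 27)*exp(-m)/(8*exp(6*m) + 12*exp(5*m) - 30*exp(4*m) - 35*exp(3*m) + 45*exp(2*m) + 27*exp(m) - 27)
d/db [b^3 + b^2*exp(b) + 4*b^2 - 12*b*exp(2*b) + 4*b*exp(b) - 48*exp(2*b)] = b^2*exp(b) + 3*b^2 - 24*b*exp(2*b) + 6*b*exp(b) + 8*b - 108*exp(2*b) + 4*exp(b)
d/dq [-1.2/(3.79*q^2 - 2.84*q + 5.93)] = (9.096*q - 3.408)/(3.79*q^2 - 2.84*q + 5.93)^2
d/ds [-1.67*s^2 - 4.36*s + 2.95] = -3.34*s - 4.36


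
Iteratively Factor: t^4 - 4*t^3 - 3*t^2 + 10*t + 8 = (t + 1)*(t^3 - 5*t^2 + 2*t + 8) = (t + 1)^2*(t^2 - 6*t + 8) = (t - 2)*(t + 1)^2*(t - 4)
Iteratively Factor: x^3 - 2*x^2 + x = (x)*(x^2 - 2*x + 1) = x*(x - 1)*(x - 1)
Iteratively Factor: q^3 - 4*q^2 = (q)*(q^2 - 4*q) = q*(q - 4)*(q)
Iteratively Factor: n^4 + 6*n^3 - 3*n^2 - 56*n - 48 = (n - 3)*(n^3 + 9*n^2 + 24*n + 16) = (n - 3)*(n + 4)*(n^2 + 5*n + 4) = (n - 3)*(n + 4)^2*(n + 1)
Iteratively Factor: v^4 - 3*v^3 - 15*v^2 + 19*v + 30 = (v + 3)*(v^3 - 6*v^2 + 3*v + 10) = (v - 5)*(v + 3)*(v^2 - v - 2) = (v - 5)*(v + 1)*(v + 3)*(v - 2)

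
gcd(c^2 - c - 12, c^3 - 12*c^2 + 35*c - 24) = 1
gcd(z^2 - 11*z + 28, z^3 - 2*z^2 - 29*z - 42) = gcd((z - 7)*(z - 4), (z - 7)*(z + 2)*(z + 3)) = z - 7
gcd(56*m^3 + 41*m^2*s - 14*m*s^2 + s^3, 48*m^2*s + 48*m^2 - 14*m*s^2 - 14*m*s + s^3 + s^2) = -8*m + s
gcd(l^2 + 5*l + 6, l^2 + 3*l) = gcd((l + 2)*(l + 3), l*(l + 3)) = l + 3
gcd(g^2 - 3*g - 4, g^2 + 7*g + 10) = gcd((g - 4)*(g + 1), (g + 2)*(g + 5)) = 1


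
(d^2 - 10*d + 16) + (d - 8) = d^2 - 9*d + 8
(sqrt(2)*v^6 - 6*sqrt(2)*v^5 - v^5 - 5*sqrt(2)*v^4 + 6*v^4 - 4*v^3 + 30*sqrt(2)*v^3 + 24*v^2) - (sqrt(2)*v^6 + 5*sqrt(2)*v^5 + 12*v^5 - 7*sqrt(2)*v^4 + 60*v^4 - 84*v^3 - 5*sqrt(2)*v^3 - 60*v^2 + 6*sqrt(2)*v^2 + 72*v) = -11*sqrt(2)*v^5 - 13*v^5 - 54*v^4 + 2*sqrt(2)*v^4 + 35*sqrt(2)*v^3 + 80*v^3 - 6*sqrt(2)*v^2 + 84*v^2 - 72*v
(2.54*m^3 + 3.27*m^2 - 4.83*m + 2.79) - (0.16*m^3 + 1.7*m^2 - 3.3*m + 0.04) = 2.38*m^3 + 1.57*m^2 - 1.53*m + 2.75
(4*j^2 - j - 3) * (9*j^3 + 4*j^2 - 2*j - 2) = 36*j^5 + 7*j^4 - 39*j^3 - 18*j^2 + 8*j + 6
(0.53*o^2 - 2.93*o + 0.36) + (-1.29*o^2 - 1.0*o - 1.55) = -0.76*o^2 - 3.93*o - 1.19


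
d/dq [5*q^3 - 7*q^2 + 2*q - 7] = 15*q^2 - 14*q + 2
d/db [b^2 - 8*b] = 2*b - 8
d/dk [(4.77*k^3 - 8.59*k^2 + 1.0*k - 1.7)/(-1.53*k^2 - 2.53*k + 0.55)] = (-7.2981*k^4 - 24.1362*k^3 + 31.1332*k^2 - 14.651*k - 3.751)/(2.3409*k^4 + 7.7418*k^3 + 4.7179*k^2 - 2.783*k + 0.3025)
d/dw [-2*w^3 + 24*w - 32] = 24 - 6*w^2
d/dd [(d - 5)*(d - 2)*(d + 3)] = 3*d^2 - 8*d - 11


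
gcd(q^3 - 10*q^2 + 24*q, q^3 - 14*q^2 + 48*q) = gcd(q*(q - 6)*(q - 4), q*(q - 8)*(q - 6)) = q^2 - 6*q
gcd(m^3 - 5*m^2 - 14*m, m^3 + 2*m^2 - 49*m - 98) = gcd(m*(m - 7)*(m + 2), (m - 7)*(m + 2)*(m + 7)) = m^2 - 5*m - 14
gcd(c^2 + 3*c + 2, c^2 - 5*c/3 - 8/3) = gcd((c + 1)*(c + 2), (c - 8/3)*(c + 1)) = c + 1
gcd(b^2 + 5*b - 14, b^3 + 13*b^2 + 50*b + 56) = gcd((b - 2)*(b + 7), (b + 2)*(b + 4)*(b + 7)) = b + 7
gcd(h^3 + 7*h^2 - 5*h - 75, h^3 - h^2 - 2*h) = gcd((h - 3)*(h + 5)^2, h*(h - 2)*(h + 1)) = 1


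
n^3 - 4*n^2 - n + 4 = (n - 4)*(n - 1)*(n + 1)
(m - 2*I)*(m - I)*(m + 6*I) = m^3 + 3*I*m^2 + 16*m - 12*I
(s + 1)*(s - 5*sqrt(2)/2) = s^2 - 5*sqrt(2)*s/2 + s - 5*sqrt(2)/2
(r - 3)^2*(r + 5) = r^3 - r^2 - 21*r + 45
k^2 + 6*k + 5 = (k + 1)*(k + 5)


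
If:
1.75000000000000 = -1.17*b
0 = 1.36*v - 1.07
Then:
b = -1.50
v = 0.79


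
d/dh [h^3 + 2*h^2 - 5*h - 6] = 3*h^2 + 4*h - 5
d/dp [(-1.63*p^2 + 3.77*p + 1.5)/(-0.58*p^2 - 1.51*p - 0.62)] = (4.6479*p^2 + 3.7612*p - 0.0724)/(0.3364*p^4 + 1.7516*p^3 + 2.9993*p^2 + 1.8724*p + 0.3844)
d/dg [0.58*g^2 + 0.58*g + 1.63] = 1.16*g + 0.58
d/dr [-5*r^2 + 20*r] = 20 - 10*r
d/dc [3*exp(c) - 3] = 3*exp(c)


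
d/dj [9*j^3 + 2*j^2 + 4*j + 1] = 27*j^2 + 4*j + 4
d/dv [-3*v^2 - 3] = -6*v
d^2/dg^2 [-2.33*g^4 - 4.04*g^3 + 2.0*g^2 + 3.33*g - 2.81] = -27.96*g^2 - 24.24*g + 4.0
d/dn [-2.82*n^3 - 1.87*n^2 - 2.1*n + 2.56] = -8.46*n^2 - 3.74*n - 2.1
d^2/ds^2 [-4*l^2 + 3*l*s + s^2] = 2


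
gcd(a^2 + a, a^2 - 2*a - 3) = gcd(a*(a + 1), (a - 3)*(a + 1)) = a + 1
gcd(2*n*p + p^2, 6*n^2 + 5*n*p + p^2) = 2*n + p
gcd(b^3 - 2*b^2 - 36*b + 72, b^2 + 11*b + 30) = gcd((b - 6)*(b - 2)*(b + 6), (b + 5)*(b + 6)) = b + 6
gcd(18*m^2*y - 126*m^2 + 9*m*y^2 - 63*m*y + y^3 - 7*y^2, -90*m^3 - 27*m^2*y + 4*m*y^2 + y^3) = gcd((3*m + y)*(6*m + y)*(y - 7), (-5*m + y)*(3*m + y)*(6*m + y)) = 18*m^2 + 9*m*y + y^2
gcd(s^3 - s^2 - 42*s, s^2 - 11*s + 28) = s - 7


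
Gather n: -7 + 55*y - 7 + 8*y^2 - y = 8*y^2 + 54*y - 14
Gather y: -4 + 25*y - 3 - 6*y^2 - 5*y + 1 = -6*y^2 + 20*y - 6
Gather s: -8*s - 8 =-8*s - 8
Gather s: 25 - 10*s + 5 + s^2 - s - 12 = s^2 - 11*s + 18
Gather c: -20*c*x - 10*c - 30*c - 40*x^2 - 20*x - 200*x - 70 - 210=c*(-20*x - 40) - 40*x^2 - 220*x - 280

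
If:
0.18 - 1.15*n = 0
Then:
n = 0.16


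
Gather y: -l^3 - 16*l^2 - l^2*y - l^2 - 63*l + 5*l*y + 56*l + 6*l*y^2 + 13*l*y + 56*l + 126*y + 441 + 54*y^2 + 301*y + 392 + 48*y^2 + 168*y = -l^3 - 17*l^2 + 49*l + y^2*(6*l + 102) + y*(-l^2 + 18*l + 595) + 833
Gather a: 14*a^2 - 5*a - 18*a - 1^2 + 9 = 14*a^2 - 23*a + 8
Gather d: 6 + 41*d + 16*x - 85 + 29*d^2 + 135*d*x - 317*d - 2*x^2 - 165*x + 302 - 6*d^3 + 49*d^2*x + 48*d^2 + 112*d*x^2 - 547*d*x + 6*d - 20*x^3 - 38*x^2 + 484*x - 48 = -6*d^3 + d^2*(49*x + 77) + d*(112*x^2 - 412*x - 270) - 20*x^3 - 40*x^2 + 335*x + 175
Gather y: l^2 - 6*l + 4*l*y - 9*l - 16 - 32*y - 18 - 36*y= l^2 - 15*l + y*(4*l - 68) - 34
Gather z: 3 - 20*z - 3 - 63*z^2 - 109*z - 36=-63*z^2 - 129*z - 36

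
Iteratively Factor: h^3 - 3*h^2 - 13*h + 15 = (h - 1)*(h^2 - 2*h - 15) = (h - 1)*(h + 3)*(h - 5)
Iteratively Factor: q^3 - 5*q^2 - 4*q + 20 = (q + 2)*(q^2 - 7*q + 10) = (q - 5)*(q + 2)*(q - 2)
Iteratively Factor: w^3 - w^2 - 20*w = (w)*(w^2 - w - 20) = w*(w - 5)*(w + 4)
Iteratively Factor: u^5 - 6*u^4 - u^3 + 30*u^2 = (u - 5)*(u^4 - u^3 - 6*u^2) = (u - 5)*(u - 3)*(u^3 + 2*u^2) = u*(u - 5)*(u - 3)*(u^2 + 2*u) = u^2*(u - 5)*(u - 3)*(u + 2)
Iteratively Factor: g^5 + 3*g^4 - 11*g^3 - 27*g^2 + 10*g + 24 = (g - 1)*(g^4 + 4*g^3 - 7*g^2 - 34*g - 24) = (g - 1)*(g + 1)*(g^3 + 3*g^2 - 10*g - 24) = (g - 1)*(g + 1)*(g + 2)*(g^2 + g - 12) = (g - 3)*(g - 1)*(g + 1)*(g + 2)*(g + 4)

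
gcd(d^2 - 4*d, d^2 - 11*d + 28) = d - 4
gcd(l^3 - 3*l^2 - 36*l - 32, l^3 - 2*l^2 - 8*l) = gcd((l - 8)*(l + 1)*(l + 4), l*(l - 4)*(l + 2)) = 1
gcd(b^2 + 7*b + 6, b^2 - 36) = b + 6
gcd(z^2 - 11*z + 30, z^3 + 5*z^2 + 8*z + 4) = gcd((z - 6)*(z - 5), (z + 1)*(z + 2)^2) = 1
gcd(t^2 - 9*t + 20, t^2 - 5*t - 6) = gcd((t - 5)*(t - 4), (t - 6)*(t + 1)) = 1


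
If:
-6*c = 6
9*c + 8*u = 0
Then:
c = -1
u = 9/8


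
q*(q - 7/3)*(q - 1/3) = q^3 - 8*q^2/3 + 7*q/9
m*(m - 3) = m^2 - 3*m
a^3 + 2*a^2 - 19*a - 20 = (a - 4)*(a + 1)*(a + 5)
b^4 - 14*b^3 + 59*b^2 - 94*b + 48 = (b - 8)*(b - 3)*(b - 2)*(b - 1)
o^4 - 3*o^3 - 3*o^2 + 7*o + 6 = (o - 3)*(o - 2)*(o + 1)^2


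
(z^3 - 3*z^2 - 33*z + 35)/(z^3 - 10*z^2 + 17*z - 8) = (z^2 - 2*z - 35)/(z^2 - 9*z + 8)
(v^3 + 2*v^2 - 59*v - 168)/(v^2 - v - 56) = v + 3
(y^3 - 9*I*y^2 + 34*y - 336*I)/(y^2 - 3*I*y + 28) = (y^2 - 2*I*y + 48)/(y + 4*I)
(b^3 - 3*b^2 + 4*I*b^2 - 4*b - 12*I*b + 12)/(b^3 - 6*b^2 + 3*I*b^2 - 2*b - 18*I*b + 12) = (b^2 + b*(-3 + 2*I) - 6*I)/(b^2 + b*(-6 + I) - 6*I)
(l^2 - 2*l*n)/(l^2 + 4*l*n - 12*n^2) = l/(l + 6*n)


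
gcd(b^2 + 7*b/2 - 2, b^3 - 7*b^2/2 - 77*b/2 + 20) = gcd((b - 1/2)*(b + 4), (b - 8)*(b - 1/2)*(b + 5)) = b - 1/2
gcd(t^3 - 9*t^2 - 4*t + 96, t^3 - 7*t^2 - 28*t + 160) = t^2 - 12*t + 32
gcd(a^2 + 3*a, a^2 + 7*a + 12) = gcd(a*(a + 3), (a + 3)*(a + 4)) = a + 3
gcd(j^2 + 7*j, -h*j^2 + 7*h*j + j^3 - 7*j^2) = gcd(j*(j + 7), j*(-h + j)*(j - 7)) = j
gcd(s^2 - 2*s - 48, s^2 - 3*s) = 1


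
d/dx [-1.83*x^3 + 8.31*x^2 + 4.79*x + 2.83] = -5.49*x^2 + 16.62*x + 4.79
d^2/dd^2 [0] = 0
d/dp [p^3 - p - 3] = 3*p^2 - 1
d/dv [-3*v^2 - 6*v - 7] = -6*v - 6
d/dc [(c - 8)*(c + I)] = 2*c - 8 + I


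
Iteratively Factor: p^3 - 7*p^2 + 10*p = (p - 5)*(p^2 - 2*p) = p*(p - 5)*(p - 2)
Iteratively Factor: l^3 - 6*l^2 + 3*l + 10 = (l + 1)*(l^2 - 7*l + 10) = (l - 5)*(l + 1)*(l - 2)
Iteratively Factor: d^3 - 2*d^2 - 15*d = (d + 3)*(d^2 - 5*d) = d*(d + 3)*(d - 5)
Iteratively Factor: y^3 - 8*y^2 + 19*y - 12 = (y - 3)*(y^2 - 5*y + 4) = (y - 4)*(y - 3)*(y - 1)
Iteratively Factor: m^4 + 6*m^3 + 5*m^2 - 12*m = (m + 4)*(m^3 + 2*m^2 - 3*m) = m*(m + 4)*(m^2 + 2*m - 3) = m*(m - 1)*(m + 4)*(m + 3)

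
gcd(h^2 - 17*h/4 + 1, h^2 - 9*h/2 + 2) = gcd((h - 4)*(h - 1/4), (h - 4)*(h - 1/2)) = h - 4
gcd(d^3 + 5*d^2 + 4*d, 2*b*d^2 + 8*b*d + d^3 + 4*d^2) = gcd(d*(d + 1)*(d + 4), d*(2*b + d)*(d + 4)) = d^2 + 4*d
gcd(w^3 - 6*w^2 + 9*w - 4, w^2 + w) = 1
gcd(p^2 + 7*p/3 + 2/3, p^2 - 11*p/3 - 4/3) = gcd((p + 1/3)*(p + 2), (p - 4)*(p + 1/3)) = p + 1/3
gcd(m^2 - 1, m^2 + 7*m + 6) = m + 1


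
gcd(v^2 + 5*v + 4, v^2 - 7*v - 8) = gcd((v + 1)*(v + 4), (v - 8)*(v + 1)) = v + 1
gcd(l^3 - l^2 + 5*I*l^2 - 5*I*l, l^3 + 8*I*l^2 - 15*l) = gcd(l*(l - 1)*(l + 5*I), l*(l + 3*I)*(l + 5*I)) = l^2 + 5*I*l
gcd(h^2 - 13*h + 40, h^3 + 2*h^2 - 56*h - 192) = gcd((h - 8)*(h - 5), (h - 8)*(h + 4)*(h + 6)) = h - 8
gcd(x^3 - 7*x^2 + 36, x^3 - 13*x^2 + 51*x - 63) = x - 3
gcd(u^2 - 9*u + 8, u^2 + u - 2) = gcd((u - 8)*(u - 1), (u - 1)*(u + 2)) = u - 1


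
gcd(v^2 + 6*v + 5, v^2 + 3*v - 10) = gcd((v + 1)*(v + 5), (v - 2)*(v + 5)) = v + 5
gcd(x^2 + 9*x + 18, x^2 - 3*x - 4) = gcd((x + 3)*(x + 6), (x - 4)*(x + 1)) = 1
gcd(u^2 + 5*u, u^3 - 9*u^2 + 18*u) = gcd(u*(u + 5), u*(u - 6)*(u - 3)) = u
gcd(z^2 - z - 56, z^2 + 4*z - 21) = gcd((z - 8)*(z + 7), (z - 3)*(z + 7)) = z + 7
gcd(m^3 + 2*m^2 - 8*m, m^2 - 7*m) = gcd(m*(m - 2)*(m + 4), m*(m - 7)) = m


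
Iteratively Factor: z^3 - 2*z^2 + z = (z - 1)*(z^2 - z) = (z - 1)^2*(z)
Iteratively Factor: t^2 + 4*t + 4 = (t + 2)*(t + 2)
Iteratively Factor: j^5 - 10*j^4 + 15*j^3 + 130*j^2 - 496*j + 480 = (j - 3)*(j^4 - 7*j^3 - 6*j^2 + 112*j - 160) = (j - 3)*(j + 4)*(j^3 - 11*j^2 + 38*j - 40) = (j - 5)*(j - 3)*(j + 4)*(j^2 - 6*j + 8) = (j - 5)*(j - 3)*(j - 2)*(j + 4)*(j - 4)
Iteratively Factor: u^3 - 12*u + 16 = (u - 2)*(u^2 + 2*u - 8) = (u - 2)*(u + 4)*(u - 2)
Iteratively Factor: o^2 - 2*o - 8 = (o + 2)*(o - 4)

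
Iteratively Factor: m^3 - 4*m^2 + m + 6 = (m - 3)*(m^2 - m - 2) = (m - 3)*(m + 1)*(m - 2)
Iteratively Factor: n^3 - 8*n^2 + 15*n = (n - 5)*(n^2 - 3*n) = n*(n - 5)*(n - 3)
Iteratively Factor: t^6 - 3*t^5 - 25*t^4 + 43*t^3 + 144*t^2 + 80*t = (t + 1)*(t^5 - 4*t^4 - 21*t^3 + 64*t^2 + 80*t) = t*(t + 1)*(t^4 - 4*t^3 - 21*t^2 + 64*t + 80) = t*(t + 1)^2*(t^3 - 5*t^2 - 16*t + 80) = t*(t - 4)*(t + 1)^2*(t^2 - t - 20) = t*(t - 5)*(t - 4)*(t + 1)^2*(t + 4)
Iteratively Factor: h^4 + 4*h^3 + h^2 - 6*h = (h + 2)*(h^3 + 2*h^2 - 3*h) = (h + 2)*(h + 3)*(h^2 - h) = h*(h + 2)*(h + 3)*(h - 1)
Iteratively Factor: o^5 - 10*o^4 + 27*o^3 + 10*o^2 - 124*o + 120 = (o - 3)*(o^4 - 7*o^3 + 6*o^2 + 28*o - 40) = (o - 3)*(o + 2)*(o^3 - 9*o^2 + 24*o - 20) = (o - 3)*(o - 2)*(o + 2)*(o^2 - 7*o + 10) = (o - 5)*(o - 3)*(o - 2)*(o + 2)*(o - 2)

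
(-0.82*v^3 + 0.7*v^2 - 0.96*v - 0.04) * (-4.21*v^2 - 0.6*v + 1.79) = 3.4522*v^5 - 2.455*v^4 + 2.1538*v^3 + 1.9974*v^2 - 1.6944*v - 0.0716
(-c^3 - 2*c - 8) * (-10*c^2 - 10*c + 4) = 10*c^5 + 10*c^4 + 16*c^3 + 100*c^2 + 72*c - 32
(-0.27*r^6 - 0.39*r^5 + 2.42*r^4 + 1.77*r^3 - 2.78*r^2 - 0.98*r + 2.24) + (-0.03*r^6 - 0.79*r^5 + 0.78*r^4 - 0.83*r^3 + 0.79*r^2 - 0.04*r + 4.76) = -0.3*r^6 - 1.18*r^5 + 3.2*r^4 + 0.94*r^3 - 1.99*r^2 - 1.02*r + 7.0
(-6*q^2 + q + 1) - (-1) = -6*q^2 + q + 2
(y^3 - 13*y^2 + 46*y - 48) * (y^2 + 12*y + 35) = y^5 - y^4 - 75*y^3 + 49*y^2 + 1034*y - 1680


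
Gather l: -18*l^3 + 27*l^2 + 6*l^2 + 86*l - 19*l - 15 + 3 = -18*l^3 + 33*l^2 + 67*l - 12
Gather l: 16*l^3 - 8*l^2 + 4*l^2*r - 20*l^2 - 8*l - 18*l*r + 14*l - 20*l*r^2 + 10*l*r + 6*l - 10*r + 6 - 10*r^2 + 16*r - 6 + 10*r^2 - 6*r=16*l^3 + l^2*(4*r - 28) + l*(-20*r^2 - 8*r + 12)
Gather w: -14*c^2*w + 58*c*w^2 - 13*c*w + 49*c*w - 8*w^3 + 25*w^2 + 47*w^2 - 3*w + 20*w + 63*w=-8*w^3 + w^2*(58*c + 72) + w*(-14*c^2 + 36*c + 80)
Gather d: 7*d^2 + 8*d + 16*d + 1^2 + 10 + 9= 7*d^2 + 24*d + 20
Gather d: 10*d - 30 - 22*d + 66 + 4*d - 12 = 24 - 8*d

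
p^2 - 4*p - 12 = (p - 6)*(p + 2)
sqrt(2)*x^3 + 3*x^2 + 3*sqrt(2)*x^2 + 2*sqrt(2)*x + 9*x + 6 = (x + 2)*(x + 3*sqrt(2)/2)*(sqrt(2)*x + sqrt(2))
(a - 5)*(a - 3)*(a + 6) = a^3 - 2*a^2 - 33*a + 90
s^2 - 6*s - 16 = (s - 8)*(s + 2)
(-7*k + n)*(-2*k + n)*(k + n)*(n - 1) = 14*k^3*n - 14*k^3 + 5*k^2*n^2 - 5*k^2*n - 8*k*n^3 + 8*k*n^2 + n^4 - n^3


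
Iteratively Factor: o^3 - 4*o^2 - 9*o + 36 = (o + 3)*(o^2 - 7*o + 12) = (o - 4)*(o + 3)*(o - 3)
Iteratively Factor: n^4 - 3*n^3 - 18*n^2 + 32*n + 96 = (n + 2)*(n^3 - 5*n^2 - 8*n + 48) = (n + 2)*(n + 3)*(n^2 - 8*n + 16) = (n - 4)*(n + 2)*(n + 3)*(n - 4)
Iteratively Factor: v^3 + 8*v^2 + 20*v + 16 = (v + 2)*(v^2 + 6*v + 8) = (v + 2)^2*(v + 4)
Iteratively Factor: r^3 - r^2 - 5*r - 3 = (r + 1)*(r^2 - 2*r - 3) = (r + 1)^2*(r - 3)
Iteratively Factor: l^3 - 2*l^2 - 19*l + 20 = (l - 5)*(l^2 + 3*l - 4) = (l - 5)*(l - 1)*(l + 4)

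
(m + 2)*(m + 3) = m^2 + 5*m + 6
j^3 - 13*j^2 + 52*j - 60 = (j - 6)*(j - 5)*(j - 2)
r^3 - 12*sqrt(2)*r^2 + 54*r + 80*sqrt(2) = (r - 8*sqrt(2))*(r - 5*sqrt(2))*(r + sqrt(2))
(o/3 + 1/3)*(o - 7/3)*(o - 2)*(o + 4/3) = o^4/3 - 2*o^3/3 - 37*o^2/27 + 46*o/27 + 56/27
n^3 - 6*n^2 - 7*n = n*(n - 7)*(n + 1)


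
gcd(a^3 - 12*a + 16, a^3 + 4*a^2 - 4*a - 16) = a^2 + 2*a - 8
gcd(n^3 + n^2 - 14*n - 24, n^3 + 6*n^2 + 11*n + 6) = n^2 + 5*n + 6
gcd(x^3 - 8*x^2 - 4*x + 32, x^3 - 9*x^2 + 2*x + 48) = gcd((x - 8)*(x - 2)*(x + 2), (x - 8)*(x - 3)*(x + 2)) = x^2 - 6*x - 16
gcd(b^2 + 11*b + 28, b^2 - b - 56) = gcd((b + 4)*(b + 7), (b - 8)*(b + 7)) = b + 7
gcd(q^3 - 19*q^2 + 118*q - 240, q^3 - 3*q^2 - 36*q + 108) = q - 6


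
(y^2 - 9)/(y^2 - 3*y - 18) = (y - 3)/(y - 6)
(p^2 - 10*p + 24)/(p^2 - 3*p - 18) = (p - 4)/(p + 3)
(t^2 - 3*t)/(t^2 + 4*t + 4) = t*(t - 3)/(t^2 + 4*t + 4)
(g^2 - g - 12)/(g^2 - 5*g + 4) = (g + 3)/(g - 1)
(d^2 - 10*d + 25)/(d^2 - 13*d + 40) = (d - 5)/(d - 8)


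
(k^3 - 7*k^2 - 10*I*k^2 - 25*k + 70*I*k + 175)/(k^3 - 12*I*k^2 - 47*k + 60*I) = (k^2 - k*(7 + 5*I) + 35*I)/(k^2 - 7*I*k - 12)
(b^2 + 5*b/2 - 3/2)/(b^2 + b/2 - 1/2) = (b + 3)/(b + 1)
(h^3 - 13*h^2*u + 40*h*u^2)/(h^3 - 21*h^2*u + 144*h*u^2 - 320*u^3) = h/(h - 8*u)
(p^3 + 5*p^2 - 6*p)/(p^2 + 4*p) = (p^2 + 5*p - 6)/(p + 4)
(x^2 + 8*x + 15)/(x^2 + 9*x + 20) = (x + 3)/(x + 4)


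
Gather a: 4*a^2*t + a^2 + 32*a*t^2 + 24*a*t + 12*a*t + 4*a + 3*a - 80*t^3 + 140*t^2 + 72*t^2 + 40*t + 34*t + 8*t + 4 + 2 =a^2*(4*t + 1) + a*(32*t^2 + 36*t + 7) - 80*t^3 + 212*t^2 + 82*t + 6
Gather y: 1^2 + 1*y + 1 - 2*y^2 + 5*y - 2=-2*y^2 + 6*y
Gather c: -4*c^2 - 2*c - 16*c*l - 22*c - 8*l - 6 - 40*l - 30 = -4*c^2 + c*(-16*l - 24) - 48*l - 36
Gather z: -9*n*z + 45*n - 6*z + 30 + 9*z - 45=45*n + z*(3 - 9*n) - 15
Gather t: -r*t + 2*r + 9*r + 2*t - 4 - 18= 11*r + t*(2 - r) - 22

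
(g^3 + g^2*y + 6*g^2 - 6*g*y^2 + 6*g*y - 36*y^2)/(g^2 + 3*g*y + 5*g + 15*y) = (g^2 - 2*g*y + 6*g - 12*y)/(g + 5)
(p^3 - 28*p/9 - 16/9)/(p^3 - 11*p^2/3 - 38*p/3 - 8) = (3*p^2 - 4*p - 4)/(3*(p^2 - 5*p - 6))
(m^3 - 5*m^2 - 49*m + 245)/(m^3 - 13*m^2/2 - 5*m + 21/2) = 2*(m^2 + 2*m - 35)/(2*m^2 + m - 3)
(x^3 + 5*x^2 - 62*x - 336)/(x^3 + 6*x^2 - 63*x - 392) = (x + 6)/(x + 7)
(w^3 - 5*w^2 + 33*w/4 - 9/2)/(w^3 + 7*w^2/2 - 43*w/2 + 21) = (w - 3/2)/(w + 7)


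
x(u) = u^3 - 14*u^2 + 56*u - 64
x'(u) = 3*u^2 - 28*u + 56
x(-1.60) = -193.54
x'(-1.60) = 108.48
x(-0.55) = -99.20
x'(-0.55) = 72.31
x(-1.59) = -192.45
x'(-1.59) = 108.10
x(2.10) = 1.12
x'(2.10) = 10.43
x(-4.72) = -745.37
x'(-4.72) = 255.00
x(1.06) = -19.18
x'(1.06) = 29.69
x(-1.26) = -158.79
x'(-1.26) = 96.04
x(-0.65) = -106.59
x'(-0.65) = 75.47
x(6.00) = -16.00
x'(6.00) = -4.00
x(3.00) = 5.00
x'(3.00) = -1.00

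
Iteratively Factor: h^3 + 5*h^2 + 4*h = (h + 1)*(h^2 + 4*h) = (h + 1)*(h + 4)*(h)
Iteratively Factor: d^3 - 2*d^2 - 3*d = (d + 1)*(d^2 - 3*d) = d*(d + 1)*(d - 3)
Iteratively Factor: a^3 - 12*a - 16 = (a + 2)*(a^2 - 2*a - 8) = (a + 2)^2*(a - 4)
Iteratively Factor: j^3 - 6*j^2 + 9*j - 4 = (j - 1)*(j^2 - 5*j + 4) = (j - 1)^2*(j - 4)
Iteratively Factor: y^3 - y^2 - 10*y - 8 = (y + 2)*(y^2 - 3*y - 4) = (y + 1)*(y + 2)*(y - 4)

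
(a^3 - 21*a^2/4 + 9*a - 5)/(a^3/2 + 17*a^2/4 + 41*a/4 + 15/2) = (4*a^3 - 21*a^2 + 36*a - 20)/(2*a^3 + 17*a^2 + 41*a + 30)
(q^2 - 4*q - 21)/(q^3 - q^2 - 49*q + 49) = (q + 3)/(q^2 + 6*q - 7)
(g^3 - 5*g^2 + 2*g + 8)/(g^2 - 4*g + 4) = (g^2 - 3*g - 4)/(g - 2)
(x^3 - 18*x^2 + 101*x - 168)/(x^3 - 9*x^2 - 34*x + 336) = (x - 3)/(x + 6)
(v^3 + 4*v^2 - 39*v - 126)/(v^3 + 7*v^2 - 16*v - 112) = (v^2 - 3*v - 18)/(v^2 - 16)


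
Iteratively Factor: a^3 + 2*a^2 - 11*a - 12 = (a - 3)*(a^2 + 5*a + 4) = (a - 3)*(a + 1)*(a + 4)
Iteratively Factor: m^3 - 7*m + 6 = (m + 3)*(m^2 - 3*m + 2) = (m - 1)*(m + 3)*(m - 2)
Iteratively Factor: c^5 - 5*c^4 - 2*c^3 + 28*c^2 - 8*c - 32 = (c - 2)*(c^4 - 3*c^3 - 8*c^2 + 12*c + 16) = (c - 2)*(c + 2)*(c^3 - 5*c^2 + 2*c + 8) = (c - 2)^2*(c + 2)*(c^2 - 3*c - 4) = (c - 4)*(c - 2)^2*(c + 2)*(c + 1)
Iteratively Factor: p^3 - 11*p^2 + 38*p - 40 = (p - 5)*(p^2 - 6*p + 8) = (p - 5)*(p - 2)*(p - 4)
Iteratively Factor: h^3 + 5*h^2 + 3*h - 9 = (h + 3)*(h^2 + 2*h - 3) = (h + 3)^2*(h - 1)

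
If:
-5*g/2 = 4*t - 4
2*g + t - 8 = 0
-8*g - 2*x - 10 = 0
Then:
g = 56/11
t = -24/11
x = -279/11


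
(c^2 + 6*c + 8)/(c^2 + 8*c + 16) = (c + 2)/(c + 4)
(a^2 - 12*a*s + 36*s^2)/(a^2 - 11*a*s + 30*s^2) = (-a + 6*s)/(-a + 5*s)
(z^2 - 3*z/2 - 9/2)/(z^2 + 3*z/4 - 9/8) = 4*(z - 3)/(4*z - 3)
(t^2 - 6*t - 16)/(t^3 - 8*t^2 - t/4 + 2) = 4*(t + 2)/(4*t^2 - 1)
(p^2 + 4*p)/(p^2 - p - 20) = p/(p - 5)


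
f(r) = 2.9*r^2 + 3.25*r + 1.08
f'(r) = 5.8*r + 3.25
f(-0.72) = 0.24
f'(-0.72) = -0.93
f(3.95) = 59.16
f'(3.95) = 26.16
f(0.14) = 1.59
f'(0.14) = 4.06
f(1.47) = 12.12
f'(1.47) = 11.78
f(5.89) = 120.83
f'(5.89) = 37.41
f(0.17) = 1.72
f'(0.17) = 4.24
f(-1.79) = 4.55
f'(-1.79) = -7.13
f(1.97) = 18.74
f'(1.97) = 14.68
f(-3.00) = 17.43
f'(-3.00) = -14.15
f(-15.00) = 604.83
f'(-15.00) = -83.75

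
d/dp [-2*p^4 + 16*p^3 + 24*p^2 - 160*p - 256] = -8*p^3 + 48*p^2 + 48*p - 160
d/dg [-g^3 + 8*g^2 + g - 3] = -3*g^2 + 16*g + 1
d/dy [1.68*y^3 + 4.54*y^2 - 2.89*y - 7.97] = 5.04*y^2 + 9.08*y - 2.89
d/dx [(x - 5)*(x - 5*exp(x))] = x - (x - 5)*(5*exp(x) - 1) - 5*exp(x)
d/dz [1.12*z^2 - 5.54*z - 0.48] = 2.24*z - 5.54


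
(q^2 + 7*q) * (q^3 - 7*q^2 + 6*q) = q^5 - 43*q^3 + 42*q^2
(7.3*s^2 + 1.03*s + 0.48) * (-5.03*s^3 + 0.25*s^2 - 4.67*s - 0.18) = -36.719*s^5 - 3.3559*s^4 - 36.2479*s^3 - 6.0041*s^2 - 2.427*s - 0.0864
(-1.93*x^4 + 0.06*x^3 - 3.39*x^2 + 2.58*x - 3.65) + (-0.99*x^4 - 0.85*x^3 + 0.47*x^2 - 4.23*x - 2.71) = -2.92*x^4 - 0.79*x^3 - 2.92*x^2 - 1.65*x - 6.36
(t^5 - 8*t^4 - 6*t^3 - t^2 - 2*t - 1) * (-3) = -3*t^5 + 24*t^4 + 18*t^3 + 3*t^2 + 6*t + 3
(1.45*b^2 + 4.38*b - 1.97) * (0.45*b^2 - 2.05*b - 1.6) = 0.6525*b^4 - 1.0015*b^3 - 12.1855*b^2 - 2.9695*b + 3.152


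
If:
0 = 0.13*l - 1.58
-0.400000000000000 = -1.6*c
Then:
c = 0.25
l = 12.15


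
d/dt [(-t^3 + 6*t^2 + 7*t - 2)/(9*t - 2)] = 2*(-9*t^3 + 30*t^2 - 12*t + 2)/(81*t^2 - 36*t + 4)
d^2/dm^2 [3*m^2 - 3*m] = 6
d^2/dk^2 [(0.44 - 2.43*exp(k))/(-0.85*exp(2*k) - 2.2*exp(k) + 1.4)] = (1.755675*exp(4*k) - 5.8157*exp(3*k) + 14.8818*exp(2*k) + 3.2604*exp(k) + 3.4076)*exp(k)/(0.614125*exp(6*k) + 4.7685*exp(5*k) + 9.3075*exp(4*k) - 5.05999999999999*exp(3*k) - 15.33*exp(2*k) + 12.936*exp(k) - 2.744)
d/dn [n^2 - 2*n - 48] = 2*n - 2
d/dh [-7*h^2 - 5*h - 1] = -14*h - 5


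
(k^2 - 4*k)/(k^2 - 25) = k*(k - 4)/(k^2 - 25)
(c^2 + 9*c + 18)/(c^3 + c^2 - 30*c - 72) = (c + 6)/(c^2 - 2*c - 24)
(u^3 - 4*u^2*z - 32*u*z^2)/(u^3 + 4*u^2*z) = (u - 8*z)/u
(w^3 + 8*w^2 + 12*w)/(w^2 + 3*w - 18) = w*(w + 2)/(w - 3)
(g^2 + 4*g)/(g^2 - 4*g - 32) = g/(g - 8)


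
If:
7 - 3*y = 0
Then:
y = 7/3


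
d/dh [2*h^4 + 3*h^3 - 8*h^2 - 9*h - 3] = 8*h^3 + 9*h^2 - 16*h - 9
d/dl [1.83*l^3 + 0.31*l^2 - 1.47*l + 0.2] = 5.49*l^2 + 0.62*l - 1.47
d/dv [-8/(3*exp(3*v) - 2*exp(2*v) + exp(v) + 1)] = (72*exp(2*v) - 32*exp(v) + 8)*exp(v)/(3*exp(3*v) - 2*exp(2*v) + exp(v) + 1)^2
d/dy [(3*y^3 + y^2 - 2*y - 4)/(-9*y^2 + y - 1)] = (-27*y^4 + 6*y^3 - 26*y^2 - 74*y + 6)/(81*y^4 - 18*y^3 + 19*y^2 - 2*y + 1)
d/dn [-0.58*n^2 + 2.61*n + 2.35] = 2.61 - 1.16*n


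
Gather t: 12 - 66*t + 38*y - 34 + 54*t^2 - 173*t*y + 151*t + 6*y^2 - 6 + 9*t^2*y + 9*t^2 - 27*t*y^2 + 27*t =t^2*(9*y + 63) + t*(-27*y^2 - 173*y + 112) + 6*y^2 + 38*y - 28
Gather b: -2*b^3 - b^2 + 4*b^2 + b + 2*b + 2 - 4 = -2*b^3 + 3*b^2 + 3*b - 2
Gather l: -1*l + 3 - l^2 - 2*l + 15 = -l^2 - 3*l + 18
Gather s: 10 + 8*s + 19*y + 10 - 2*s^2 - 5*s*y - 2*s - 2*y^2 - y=-2*s^2 + s*(6 - 5*y) - 2*y^2 + 18*y + 20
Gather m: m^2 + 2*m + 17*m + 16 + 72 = m^2 + 19*m + 88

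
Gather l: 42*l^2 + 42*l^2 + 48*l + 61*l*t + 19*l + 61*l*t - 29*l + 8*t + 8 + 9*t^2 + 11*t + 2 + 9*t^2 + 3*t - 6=84*l^2 + l*(122*t + 38) + 18*t^2 + 22*t + 4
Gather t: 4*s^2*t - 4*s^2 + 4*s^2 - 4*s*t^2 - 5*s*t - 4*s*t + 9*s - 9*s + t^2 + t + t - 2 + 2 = t^2*(1 - 4*s) + t*(4*s^2 - 9*s + 2)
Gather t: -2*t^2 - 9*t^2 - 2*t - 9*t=-11*t^2 - 11*t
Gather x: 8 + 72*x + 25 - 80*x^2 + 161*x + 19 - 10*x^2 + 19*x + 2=-90*x^2 + 252*x + 54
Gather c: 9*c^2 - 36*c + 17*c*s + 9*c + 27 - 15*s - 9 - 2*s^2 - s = 9*c^2 + c*(17*s - 27) - 2*s^2 - 16*s + 18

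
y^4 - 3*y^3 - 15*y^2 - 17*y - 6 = (y - 6)*(y + 1)^3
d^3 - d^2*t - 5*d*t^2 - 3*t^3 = (d - 3*t)*(d + t)^2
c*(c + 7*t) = c^2 + 7*c*t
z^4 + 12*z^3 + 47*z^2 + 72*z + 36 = (z + 1)*(z + 2)*(z + 3)*(z + 6)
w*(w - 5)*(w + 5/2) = w^3 - 5*w^2/2 - 25*w/2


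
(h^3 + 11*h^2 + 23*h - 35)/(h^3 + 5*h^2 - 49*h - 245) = (h - 1)/(h - 7)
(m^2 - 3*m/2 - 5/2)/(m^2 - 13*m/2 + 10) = (m + 1)/(m - 4)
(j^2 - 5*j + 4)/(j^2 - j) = (j - 4)/j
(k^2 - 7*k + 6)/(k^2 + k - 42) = (k - 1)/(k + 7)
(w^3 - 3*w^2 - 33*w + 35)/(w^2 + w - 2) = (w^2 - 2*w - 35)/(w + 2)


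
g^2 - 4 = (g - 2)*(g + 2)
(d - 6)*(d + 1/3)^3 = d^4 - 5*d^3 - 17*d^2/3 - 53*d/27 - 2/9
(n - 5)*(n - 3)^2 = n^3 - 11*n^2 + 39*n - 45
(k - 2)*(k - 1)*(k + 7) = k^3 + 4*k^2 - 19*k + 14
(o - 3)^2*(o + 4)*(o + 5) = o^4 + 3*o^3 - 25*o^2 - 39*o + 180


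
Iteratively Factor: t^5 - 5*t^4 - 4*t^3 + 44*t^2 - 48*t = (t - 2)*(t^4 - 3*t^3 - 10*t^2 + 24*t) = (t - 2)*(t + 3)*(t^3 - 6*t^2 + 8*t) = (t - 2)^2*(t + 3)*(t^2 - 4*t) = t*(t - 2)^2*(t + 3)*(t - 4)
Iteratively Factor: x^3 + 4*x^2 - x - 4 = (x - 1)*(x^2 + 5*x + 4) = (x - 1)*(x + 4)*(x + 1)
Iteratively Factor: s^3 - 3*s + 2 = (s - 1)*(s^2 + s - 2) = (s - 1)*(s + 2)*(s - 1)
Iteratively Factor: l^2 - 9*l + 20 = (l - 4)*(l - 5)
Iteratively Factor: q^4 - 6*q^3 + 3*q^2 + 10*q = (q + 1)*(q^3 - 7*q^2 + 10*q) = q*(q + 1)*(q^2 - 7*q + 10) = q*(q - 2)*(q + 1)*(q - 5)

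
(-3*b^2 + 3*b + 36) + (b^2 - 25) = -2*b^2 + 3*b + 11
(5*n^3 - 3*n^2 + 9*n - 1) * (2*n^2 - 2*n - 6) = 10*n^5 - 16*n^4 - 6*n^3 - 2*n^2 - 52*n + 6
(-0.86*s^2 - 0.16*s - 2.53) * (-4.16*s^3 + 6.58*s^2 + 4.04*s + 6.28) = 3.5776*s^5 - 4.9932*s^4 + 5.9976*s^3 - 22.6946*s^2 - 11.226*s - 15.8884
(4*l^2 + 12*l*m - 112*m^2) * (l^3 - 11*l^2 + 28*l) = 4*l^5 + 12*l^4*m - 44*l^4 - 112*l^3*m^2 - 132*l^3*m + 112*l^3 + 1232*l^2*m^2 + 336*l^2*m - 3136*l*m^2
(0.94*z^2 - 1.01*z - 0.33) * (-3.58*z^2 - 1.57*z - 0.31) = -3.3652*z^4 + 2.14*z^3 + 2.4757*z^2 + 0.8312*z + 0.1023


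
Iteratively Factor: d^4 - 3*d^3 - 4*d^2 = (d + 1)*(d^3 - 4*d^2) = (d - 4)*(d + 1)*(d^2) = d*(d - 4)*(d + 1)*(d)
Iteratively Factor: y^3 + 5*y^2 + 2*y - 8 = (y + 2)*(y^2 + 3*y - 4) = (y + 2)*(y + 4)*(y - 1)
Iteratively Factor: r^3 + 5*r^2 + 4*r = (r + 4)*(r^2 + r) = r*(r + 4)*(r + 1)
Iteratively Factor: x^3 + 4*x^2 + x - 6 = (x + 2)*(x^2 + 2*x - 3) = (x - 1)*(x + 2)*(x + 3)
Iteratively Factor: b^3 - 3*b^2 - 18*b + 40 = (b + 4)*(b^2 - 7*b + 10) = (b - 5)*(b + 4)*(b - 2)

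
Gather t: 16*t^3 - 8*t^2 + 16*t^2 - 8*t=16*t^3 + 8*t^2 - 8*t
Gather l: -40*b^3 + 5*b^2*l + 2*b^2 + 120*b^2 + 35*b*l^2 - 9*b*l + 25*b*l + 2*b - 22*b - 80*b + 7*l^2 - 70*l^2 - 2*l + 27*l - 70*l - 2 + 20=-40*b^3 + 122*b^2 - 100*b + l^2*(35*b - 63) + l*(5*b^2 + 16*b - 45) + 18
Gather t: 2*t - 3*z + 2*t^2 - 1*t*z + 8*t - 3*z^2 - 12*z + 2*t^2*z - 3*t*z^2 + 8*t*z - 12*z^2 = t^2*(2*z + 2) + t*(-3*z^2 + 7*z + 10) - 15*z^2 - 15*z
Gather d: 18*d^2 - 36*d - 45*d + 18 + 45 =18*d^2 - 81*d + 63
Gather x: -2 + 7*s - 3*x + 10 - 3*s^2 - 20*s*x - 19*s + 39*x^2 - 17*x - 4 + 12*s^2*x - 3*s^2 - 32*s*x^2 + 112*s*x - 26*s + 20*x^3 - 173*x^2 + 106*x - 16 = -6*s^2 - 38*s + 20*x^3 + x^2*(-32*s - 134) + x*(12*s^2 + 92*s + 86) - 12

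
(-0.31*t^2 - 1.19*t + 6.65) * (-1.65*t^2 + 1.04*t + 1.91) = 0.5115*t^4 + 1.6411*t^3 - 12.8022*t^2 + 4.6431*t + 12.7015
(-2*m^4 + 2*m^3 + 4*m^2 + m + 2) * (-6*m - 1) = 12*m^5 - 10*m^4 - 26*m^3 - 10*m^2 - 13*m - 2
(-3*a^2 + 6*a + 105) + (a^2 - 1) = -2*a^2 + 6*a + 104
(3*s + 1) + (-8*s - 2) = -5*s - 1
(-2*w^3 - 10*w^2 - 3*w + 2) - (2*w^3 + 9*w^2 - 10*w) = -4*w^3 - 19*w^2 + 7*w + 2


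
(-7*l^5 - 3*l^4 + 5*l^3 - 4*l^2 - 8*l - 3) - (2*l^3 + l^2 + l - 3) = -7*l^5 - 3*l^4 + 3*l^3 - 5*l^2 - 9*l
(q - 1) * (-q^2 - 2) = -q^3 + q^2 - 2*q + 2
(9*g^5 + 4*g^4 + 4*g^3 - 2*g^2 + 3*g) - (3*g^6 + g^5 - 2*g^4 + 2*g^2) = -3*g^6 + 8*g^5 + 6*g^4 + 4*g^3 - 4*g^2 + 3*g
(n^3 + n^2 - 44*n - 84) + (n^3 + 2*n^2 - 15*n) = 2*n^3 + 3*n^2 - 59*n - 84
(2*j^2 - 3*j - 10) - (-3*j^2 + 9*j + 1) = 5*j^2 - 12*j - 11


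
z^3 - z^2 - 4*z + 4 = (z - 2)*(z - 1)*(z + 2)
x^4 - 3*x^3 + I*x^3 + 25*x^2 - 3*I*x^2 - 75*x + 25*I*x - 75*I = (x - 3)*(x - 5*I)*(x + I)*(x + 5*I)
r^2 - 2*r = r*(r - 2)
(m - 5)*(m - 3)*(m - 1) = m^3 - 9*m^2 + 23*m - 15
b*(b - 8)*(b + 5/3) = b^3 - 19*b^2/3 - 40*b/3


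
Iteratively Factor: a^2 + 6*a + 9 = (a + 3)*(a + 3)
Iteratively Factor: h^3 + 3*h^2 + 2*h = (h + 1)*(h^2 + 2*h) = (h + 1)*(h + 2)*(h)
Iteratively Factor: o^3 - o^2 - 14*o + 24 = (o - 3)*(o^2 + 2*o - 8) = (o - 3)*(o + 4)*(o - 2)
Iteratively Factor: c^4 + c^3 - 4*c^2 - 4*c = (c + 1)*(c^3 - 4*c) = c*(c + 1)*(c^2 - 4) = c*(c + 1)*(c + 2)*(c - 2)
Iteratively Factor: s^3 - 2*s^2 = (s)*(s^2 - 2*s) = s*(s - 2)*(s)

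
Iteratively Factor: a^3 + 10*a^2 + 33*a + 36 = (a + 4)*(a^2 + 6*a + 9) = (a + 3)*(a + 4)*(a + 3)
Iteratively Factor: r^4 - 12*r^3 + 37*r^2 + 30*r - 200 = (r - 5)*(r^3 - 7*r^2 + 2*r + 40) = (r - 5)*(r - 4)*(r^2 - 3*r - 10) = (r - 5)*(r - 4)*(r + 2)*(r - 5)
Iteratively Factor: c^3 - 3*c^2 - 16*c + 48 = (c + 4)*(c^2 - 7*c + 12) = (c - 4)*(c + 4)*(c - 3)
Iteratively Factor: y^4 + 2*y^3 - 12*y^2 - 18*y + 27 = (y + 3)*(y^3 - y^2 - 9*y + 9) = (y - 1)*(y + 3)*(y^2 - 9) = (y - 1)*(y + 3)^2*(y - 3)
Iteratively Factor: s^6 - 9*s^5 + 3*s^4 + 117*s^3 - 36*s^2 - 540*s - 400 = (s + 1)*(s^5 - 10*s^4 + 13*s^3 + 104*s^2 - 140*s - 400) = (s - 5)*(s + 1)*(s^4 - 5*s^3 - 12*s^2 + 44*s + 80) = (s - 5)^2*(s + 1)*(s^3 - 12*s - 16) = (s - 5)^2*(s - 4)*(s + 1)*(s^2 + 4*s + 4) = (s - 5)^2*(s - 4)*(s + 1)*(s + 2)*(s + 2)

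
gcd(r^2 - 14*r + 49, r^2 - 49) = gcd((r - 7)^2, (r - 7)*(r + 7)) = r - 7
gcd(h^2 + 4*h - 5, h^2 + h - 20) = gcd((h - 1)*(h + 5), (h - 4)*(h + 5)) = h + 5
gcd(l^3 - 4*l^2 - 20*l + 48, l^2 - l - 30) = l - 6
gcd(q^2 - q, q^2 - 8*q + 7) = q - 1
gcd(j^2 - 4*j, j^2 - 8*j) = j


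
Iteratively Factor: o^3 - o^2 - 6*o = (o - 3)*(o^2 + 2*o) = (o - 3)*(o + 2)*(o)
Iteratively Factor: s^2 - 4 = (s + 2)*(s - 2)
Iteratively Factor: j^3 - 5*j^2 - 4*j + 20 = (j + 2)*(j^2 - 7*j + 10) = (j - 5)*(j + 2)*(j - 2)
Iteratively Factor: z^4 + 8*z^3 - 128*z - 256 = (z + 4)*(z^3 + 4*z^2 - 16*z - 64) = (z + 4)^2*(z^2 - 16) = (z - 4)*(z + 4)^2*(z + 4)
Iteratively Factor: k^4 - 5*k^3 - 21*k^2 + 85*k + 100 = (k + 1)*(k^3 - 6*k^2 - 15*k + 100) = (k - 5)*(k + 1)*(k^2 - k - 20) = (k - 5)*(k + 1)*(k + 4)*(k - 5)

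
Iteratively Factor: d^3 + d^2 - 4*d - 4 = (d + 1)*(d^2 - 4) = (d + 1)*(d + 2)*(d - 2)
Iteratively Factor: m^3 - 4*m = (m + 2)*(m^2 - 2*m) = (m - 2)*(m + 2)*(m)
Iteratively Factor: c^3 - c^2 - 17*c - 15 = (c + 3)*(c^2 - 4*c - 5) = (c - 5)*(c + 3)*(c + 1)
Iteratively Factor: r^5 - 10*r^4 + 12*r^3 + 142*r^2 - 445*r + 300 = (r + 4)*(r^4 - 14*r^3 + 68*r^2 - 130*r + 75) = (r - 1)*(r + 4)*(r^3 - 13*r^2 + 55*r - 75) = (r - 5)*(r - 1)*(r + 4)*(r^2 - 8*r + 15) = (r - 5)^2*(r - 1)*(r + 4)*(r - 3)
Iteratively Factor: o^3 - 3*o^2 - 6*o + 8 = (o + 2)*(o^2 - 5*o + 4) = (o - 4)*(o + 2)*(o - 1)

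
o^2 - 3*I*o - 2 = (o - 2*I)*(o - I)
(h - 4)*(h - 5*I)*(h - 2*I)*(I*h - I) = I*h^4 + 7*h^3 - 5*I*h^3 - 35*h^2 - 6*I*h^2 + 28*h + 50*I*h - 40*I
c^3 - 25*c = c*(c - 5)*(c + 5)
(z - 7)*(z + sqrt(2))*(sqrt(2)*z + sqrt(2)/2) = sqrt(2)*z^3 - 13*sqrt(2)*z^2/2 + 2*z^2 - 13*z - 7*sqrt(2)*z/2 - 7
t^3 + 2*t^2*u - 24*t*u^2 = t*(t - 4*u)*(t + 6*u)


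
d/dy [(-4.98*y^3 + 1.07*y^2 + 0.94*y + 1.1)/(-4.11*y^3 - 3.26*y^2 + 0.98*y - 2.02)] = (20.6325*y^4 - 2.034*y^3 + 47.8548*y^2 + 2.8492*y - 2.9768)/(16.8921*y^6 + 26.7972*y^5 + 2.572*y^4 + 10.2148*y^3 + 14.1308*y^2 - 3.9592*y + 4.0804)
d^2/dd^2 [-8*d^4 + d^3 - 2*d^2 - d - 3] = -96*d^2 + 6*d - 4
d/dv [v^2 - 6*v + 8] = 2*v - 6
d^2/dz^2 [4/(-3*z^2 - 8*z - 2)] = 8*(9*z^2 + 24*z - 4*(3*z + 4)^2 + 6)/(3*z^2 + 8*z + 2)^3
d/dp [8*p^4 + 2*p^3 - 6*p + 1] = 32*p^3 + 6*p^2 - 6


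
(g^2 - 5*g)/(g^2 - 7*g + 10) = g/(g - 2)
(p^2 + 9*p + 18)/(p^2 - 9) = (p + 6)/(p - 3)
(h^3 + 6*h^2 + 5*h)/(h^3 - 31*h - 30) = h/(h - 6)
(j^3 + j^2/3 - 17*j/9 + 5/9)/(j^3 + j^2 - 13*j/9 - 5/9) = (3*j - 1)/(3*j + 1)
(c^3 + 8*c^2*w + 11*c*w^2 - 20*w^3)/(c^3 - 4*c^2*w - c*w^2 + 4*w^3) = (-c^2 - 9*c*w - 20*w^2)/(-c^2 + 3*c*w + 4*w^2)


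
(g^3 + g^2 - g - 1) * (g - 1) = g^4 - 2*g^2 + 1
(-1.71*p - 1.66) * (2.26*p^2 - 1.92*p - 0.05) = -3.8646*p^3 - 0.468399999999999*p^2 + 3.2727*p + 0.083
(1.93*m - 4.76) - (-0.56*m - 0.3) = 2.49*m - 4.46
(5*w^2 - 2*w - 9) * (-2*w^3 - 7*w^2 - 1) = -10*w^5 - 31*w^4 + 32*w^3 + 58*w^2 + 2*w + 9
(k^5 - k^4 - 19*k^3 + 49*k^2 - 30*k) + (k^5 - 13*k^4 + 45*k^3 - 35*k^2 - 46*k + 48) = 2*k^5 - 14*k^4 + 26*k^3 + 14*k^2 - 76*k + 48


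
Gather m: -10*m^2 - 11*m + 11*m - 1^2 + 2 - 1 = -10*m^2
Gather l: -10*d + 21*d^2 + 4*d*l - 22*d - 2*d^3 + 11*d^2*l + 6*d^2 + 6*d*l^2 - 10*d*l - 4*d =-2*d^3 + 27*d^2 + 6*d*l^2 - 36*d + l*(11*d^2 - 6*d)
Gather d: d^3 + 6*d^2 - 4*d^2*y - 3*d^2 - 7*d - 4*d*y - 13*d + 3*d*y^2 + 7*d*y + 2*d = d^3 + d^2*(3 - 4*y) + d*(3*y^2 + 3*y - 18)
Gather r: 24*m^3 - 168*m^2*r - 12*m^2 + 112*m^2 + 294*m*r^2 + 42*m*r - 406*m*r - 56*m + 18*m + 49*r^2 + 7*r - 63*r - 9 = 24*m^3 + 100*m^2 - 38*m + r^2*(294*m + 49) + r*(-168*m^2 - 364*m - 56) - 9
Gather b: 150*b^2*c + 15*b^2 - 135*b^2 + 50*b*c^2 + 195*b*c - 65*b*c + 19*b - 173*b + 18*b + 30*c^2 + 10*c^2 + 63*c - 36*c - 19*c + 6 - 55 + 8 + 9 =b^2*(150*c - 120) + b*(50*c^2 + 130*c - 136) + 40*c^2 + 8*c - 32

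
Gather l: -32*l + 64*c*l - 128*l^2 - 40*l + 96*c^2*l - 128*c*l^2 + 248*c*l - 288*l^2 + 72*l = l^2*(-128*c - 416) + l*(96*c^2 + 312*c)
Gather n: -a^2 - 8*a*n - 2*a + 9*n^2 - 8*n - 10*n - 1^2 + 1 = -a^2 - 2*a + 9*n^2 + n*(-8*a - 18)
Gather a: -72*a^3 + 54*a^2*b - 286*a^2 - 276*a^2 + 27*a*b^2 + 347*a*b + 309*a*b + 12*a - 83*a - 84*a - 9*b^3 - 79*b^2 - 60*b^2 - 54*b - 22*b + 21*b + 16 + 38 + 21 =-72*a^3 + a^2*(54*b - 562) + a*(27*b^2 + 656*b - 155) - 9*b^3 - 139*b^2 - 55*b + 75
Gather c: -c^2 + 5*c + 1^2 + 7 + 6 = -c^2 + 5*c + 14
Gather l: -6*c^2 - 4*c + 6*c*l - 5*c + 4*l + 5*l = -6*c^2 - 9*c + l*(6*c + 9)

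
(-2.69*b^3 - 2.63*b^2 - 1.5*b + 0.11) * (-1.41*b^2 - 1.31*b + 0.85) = 3.7929*b^5 + 7.2322*b^4 + 3.2738*b^3 - 0.4256*b^2 - 1.4191*b + 0.0935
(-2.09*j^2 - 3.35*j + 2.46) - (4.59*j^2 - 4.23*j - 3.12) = -6.68*j^2 + 0.88*j + 5.58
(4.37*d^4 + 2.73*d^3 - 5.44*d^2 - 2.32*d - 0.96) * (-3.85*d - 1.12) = -16.8245*d^5 - 15.4049*d^4 + 17.8864*d^3 + 15.0248*d^2 + 6.2944*d + 1.0752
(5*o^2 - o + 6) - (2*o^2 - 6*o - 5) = 3*o^2 + 5*o + 11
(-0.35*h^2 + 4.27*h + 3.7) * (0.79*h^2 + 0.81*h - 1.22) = -0.2765*h^4 + 3.0898*h^3 + 6.8087*h^2 - 2.2124*h - 4.514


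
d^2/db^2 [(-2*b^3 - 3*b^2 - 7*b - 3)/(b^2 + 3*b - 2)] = 2*(-20*b^3 + 9*b^2 - 93*b - 87)/(b^6 + 9*b^5 + 21*b^4 - 9*b^3 - 42*b^2 + 36*b - 8)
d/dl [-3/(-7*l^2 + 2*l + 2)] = 6*(1 - 7*l)/(-7*l^2 + 2*l + 2)^2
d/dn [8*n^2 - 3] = 16*n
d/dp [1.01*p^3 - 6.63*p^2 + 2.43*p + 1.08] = 3.03*p^2 - 13.26*p + 2.43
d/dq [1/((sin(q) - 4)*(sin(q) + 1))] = (3 - 2*sin(q))*cos(q)/((sin(q) - 4)^2*(sin(q) + 1)^2)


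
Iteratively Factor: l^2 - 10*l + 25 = (l - 5)*(l - 5)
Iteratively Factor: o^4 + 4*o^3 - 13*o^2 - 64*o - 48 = (o - 4)*(o^3 + 8*o^2 + 19*o + 12) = (o - 4)*(o + 4)*(o^2 + 4*o + 3) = (o - 4)*(o + 1)*(o + 4)*(o + 3)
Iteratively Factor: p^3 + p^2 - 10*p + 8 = (p - 1)*(p^2 + 2*p - 8) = (p - 2)*(p - 1)*(p + 4)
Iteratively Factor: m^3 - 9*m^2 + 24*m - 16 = (m - 4)*(m^2 - 5*m + 4) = (m - 4)^2*(m - 1)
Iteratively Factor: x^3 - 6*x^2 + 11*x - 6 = (x - 3)*(x^2 - 3*x + 2) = (x - 3)*(x - 1)*(x - 2)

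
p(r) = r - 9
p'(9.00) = 1.00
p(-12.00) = -21.00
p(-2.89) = -11.89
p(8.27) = -0.73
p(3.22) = -5.78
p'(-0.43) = 1.00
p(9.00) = 0.00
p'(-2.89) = 1.00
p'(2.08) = 1.00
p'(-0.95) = 1.00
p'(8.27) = 1.00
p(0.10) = -8.90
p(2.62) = -6.38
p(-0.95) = -9.95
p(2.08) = -6.92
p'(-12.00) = 1.00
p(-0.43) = -9.43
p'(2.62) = 1.00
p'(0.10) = 1.00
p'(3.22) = 1.00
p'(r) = 1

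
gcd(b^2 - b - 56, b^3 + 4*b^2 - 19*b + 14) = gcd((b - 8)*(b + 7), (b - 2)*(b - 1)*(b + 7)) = b + 7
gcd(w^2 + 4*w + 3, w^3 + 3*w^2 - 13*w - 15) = w + 1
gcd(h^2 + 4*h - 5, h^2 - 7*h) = 1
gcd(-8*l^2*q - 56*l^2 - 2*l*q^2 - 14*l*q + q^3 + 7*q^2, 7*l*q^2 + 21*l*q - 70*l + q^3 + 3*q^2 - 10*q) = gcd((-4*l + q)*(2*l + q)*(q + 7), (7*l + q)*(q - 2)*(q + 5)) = 1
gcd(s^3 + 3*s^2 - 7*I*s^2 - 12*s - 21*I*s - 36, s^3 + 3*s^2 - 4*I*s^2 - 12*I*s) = s^2 + s*(3 - 4*I) - 12*I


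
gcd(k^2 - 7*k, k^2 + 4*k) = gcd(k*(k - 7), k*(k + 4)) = k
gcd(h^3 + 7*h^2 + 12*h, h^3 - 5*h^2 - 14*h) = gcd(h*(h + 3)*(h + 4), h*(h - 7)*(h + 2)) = h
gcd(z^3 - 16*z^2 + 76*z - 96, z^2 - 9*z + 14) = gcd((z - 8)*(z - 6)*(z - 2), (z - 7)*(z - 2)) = z - 2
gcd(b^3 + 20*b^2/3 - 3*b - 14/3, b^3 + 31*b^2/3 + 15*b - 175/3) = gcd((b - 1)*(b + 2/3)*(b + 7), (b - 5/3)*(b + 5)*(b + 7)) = b + 7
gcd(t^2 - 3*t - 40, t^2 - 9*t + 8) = t - 8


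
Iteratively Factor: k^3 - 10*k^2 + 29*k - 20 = (k - 5)*(k^2 - 5*k + 4) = (k - 5)*(k - 4)*(k - 1)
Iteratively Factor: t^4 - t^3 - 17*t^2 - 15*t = (t - 5)*(t^3 + 4*t^2 + 3*t) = (t - 5)*(t + 3)*(t^2 + t) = t*(t - 5)*(t + 3)*(t + 1)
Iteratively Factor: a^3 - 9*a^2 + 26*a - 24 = (a - 4)*(a^2 - 5*a + 6) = (a - 4)*(a - 3)*(a - 2)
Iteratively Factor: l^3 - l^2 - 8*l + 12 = (l - 2)*(l^2 + l - 6) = (l - 2)^2*(l + 3)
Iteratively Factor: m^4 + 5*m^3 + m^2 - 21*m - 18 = (m + 3)*(m^3 + 2*m^2 - 5*m - 6) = (m + 3)^2*(m^2 - m - 2) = (m - 2)*(m + 3)^2*(m + 1)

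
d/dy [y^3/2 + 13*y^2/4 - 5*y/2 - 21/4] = 3*y^2/2 + 13*y/2 - 5/2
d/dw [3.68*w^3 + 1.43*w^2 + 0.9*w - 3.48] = 11.04*w^2 + 2.86*w + 0.9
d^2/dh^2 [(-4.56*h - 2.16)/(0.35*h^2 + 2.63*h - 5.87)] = (-(0.7*h + 2.63)*(1.4*h + 5.26)*(4.56*h + 2.16) + (9.576*h + 25.4976)*(0.35*h^2 + 2.63*h - 5.87))/(0.35*h^2 + 2.63*h - 5.87)^3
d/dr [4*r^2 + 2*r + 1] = 8*r + 2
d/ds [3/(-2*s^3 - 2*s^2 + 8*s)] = 3*(3*s^2 + 2*s - 4)/(2*s^2*(s^2 + s - 4)^2)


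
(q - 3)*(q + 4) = q^2 + q - 12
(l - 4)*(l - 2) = l^2 - 6*l + 8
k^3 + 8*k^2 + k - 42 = (k - 2)*(k + 3)*(k + 7)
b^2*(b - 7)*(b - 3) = b^4 - 10*b^3 + 21*b^2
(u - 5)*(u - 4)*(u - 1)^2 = u^4 - 11*u^3 + 39*u^2 - 49*u + 20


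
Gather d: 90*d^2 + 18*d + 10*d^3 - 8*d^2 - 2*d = 10*d^3 + 82*d^2 + 16*d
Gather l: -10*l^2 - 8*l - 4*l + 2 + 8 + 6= -10*l^2 - 12*l + 16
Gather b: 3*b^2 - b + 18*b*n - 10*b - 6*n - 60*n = 3*b^2 + b*(18*n - 11) - 66*n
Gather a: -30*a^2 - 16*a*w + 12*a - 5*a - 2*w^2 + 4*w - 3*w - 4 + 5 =-30*a^2 + a*(7 - 16*w) - 2*w^2 + w + 1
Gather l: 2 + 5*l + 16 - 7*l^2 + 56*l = -7*l^2 + 61*l + 18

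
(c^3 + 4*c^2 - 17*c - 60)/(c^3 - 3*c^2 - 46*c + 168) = (c^2 + 8*c + 15)/(c^2 + c - 42)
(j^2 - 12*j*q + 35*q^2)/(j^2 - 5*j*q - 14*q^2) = (j - 5*q)/(j + 2*q)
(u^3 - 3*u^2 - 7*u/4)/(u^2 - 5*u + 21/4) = u*(2*u + 1)/(2*u - 3)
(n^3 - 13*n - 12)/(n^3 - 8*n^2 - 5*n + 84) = (n + 1)/(n - 7)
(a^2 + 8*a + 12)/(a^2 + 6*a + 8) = (a + 6)/(a + 4)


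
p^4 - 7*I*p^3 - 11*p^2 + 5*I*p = p*(p - 5*I)*(p - I)^2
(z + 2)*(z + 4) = z^2 + 6*z + 8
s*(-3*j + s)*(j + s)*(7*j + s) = -21*j^3*s - 17*j^2*s^2 + 5*j*s^3 + s^4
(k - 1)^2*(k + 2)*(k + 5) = k^4 + 5*k^3 - 3*k^2 - 13*k + 10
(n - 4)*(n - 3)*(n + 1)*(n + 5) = n^4 - n^3 - 25*n^2 + 37*n + 60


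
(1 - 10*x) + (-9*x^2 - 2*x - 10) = -9*x^2 - 12*x - 9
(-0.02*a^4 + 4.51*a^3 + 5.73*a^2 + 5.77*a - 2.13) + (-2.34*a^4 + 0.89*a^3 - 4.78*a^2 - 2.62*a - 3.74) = -2.36*a^4 + 5.4*a^3 + 0.95*a^2 + 3.15*a - 5.87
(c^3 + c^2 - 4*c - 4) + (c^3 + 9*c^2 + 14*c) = 2*c^3 + 10*c^2 + 10*c - 4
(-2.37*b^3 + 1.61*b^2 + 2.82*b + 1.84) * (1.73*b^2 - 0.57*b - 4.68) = -4.1001*b^5 + 4.1362*b^4 + 15.0525*b^3 - 5.959*b^2 - 14.2464*b - 8.6112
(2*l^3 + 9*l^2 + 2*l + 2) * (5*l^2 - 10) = 10*l^5 + 45*l^4 - 10*l^3 - 80*l^2 - 20*l - 20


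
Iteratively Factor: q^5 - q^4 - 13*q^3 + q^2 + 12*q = (q + 3)*(q^4 - 4*q^3 - q^2 + 4*q) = (q - 4)*(q + 3)*(q^3 - q) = (q - 4)*(q - 1)*(q + 3)*(q^2 + q) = (q - 4)*(q - 1)*(q + 1)*(q + 3)*(q)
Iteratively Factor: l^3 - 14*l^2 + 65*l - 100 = (l - 5)*(l^2 - 9*l + 20) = (l - 5)*(l - 4)*(l - 5)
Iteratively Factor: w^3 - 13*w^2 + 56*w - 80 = (w - 5)*(w^2 - 8*w + 16) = (w - 5)*(w - 4)*(w - 4)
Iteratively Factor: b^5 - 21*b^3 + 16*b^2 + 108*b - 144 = (b + 4)*(b^4 - 4*b^3 - 5*b^2 + 36*b - 36) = (b - 2)*(b + 4)*(b^3 - 2*b^2 - 9*b + 18) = (b - 3)*(b - 2)*(b + 4)*(b^2 + b - 6) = (b - 3)*(b - 2)^2*(b + 4)*(b + 3)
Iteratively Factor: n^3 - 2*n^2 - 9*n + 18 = (n + 3)*(n^2 - 5*n + 6) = (n - 3)*(n + 3)*(n - 2)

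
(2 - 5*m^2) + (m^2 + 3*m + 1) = -4*m^2 + 3*m + 3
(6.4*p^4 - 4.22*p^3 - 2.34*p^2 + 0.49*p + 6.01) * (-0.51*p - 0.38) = -3.264*p^5 - 0.2798*p^4 + 2.797*p^3 + 0.6393*p^2 - 3.2513*p - 2.2838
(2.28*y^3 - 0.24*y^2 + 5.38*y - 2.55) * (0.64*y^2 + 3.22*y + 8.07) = 1.4592*y^5 + 7.188*y^4 + 21.07*y^3 + 13.7548*y^2 + 35.2056*y - 20.5785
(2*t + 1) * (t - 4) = 2*t^2 - 7*t - 4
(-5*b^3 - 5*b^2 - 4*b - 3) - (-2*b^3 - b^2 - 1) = -3*b^3 - 4*b^2 - 4*b - 2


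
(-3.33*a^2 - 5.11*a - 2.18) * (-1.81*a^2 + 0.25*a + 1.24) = 6.0273*a^4 + 8.4166*a^3 - 1.4609*a^2 - 6.8814*a - 2.7032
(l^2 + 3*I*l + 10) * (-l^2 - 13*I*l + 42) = -l^4 - 16*I*l^3 + 71*l^2 - 4*I*l + 420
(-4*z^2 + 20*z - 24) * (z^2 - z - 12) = -4*z^4 + 24*z^3 + 4*z^2 - 216*z + 288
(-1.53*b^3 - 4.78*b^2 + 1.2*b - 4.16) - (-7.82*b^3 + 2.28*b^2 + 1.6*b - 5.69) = 6.29*b^3 - 7.06*b^2 - 0.4*b + 1.53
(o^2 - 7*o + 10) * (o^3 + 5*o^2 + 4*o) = o^5 - 2*o^4 - 21*o^3 + 22*o^2 + 40*o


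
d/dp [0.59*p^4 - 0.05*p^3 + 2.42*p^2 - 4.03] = p*(2.36*p^2 - 0.15*p + 4.84)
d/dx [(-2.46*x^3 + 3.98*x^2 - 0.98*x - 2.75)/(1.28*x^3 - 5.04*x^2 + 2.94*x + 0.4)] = (-1.77635683940025e-15*x^5 + 7.304*x^4 - 11.956*x^3 + 14.37*x^2 - 24.536*x + 7.693)/(1.6384*x^6 - 12.9024*x^5 + 32.928*x^4 - 28.6112*x^3 + 4.6116*x^2 + 2.352*x + 0.16)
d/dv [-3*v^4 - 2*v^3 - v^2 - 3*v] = -12*v^3 - 6*v^2 - 2*v - 3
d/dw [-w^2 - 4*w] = -2*w - 4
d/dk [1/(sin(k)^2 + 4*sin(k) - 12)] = -2*(sin(k) + 2)*cos(k)/(sin(k)^2 + 4*sin(k) - 12)^2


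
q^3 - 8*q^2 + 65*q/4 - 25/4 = (q - 5)*(q - 5/2)*(q - 1/2)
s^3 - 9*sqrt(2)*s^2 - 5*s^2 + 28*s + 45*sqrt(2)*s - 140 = (s - 5)*(s - 7*sqrt(2))*(s - 2*sqrt(2))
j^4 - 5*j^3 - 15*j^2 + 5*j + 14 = (j - 7)*(j - 1)*(j + 1)*(j + 2)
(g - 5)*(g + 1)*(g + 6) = g^3 + 2*g^2 - 29*g - 30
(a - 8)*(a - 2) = a^2 - 10*a + 16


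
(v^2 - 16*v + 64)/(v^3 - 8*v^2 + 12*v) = (v^2 - 16*v + 64)/(v*(v^2 - 8*v + 12))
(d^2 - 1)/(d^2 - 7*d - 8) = (d - 1)/(d - 8)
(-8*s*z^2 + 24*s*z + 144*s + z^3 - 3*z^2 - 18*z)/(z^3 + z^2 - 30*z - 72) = (-8*s + z)/(z + 4)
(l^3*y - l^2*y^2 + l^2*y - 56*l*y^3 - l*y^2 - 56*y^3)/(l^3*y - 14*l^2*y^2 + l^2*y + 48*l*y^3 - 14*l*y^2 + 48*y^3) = (-l - 7*y)/(-l + 6*y)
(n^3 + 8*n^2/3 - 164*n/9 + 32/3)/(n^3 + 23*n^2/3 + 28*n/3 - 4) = (9*n^2 - 30*n + 16)/(3*(3*n^2 + 5*n - 2))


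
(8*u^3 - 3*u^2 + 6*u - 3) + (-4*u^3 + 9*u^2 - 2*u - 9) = 4*u^3 + 6*u^2 + 4*u - 12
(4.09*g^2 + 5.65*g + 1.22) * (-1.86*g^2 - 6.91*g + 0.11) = -7.6074*g^4 - 38.7709*g^3 - 40.8608*g^2 - 7.8087*g + 0.1342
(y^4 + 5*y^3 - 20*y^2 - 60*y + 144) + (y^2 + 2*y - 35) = y^4 + 5*y^3 - 19*y^2 - 58*y + 109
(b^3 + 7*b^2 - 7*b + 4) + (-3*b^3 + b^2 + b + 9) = -2*b^3 + 8*b^2 - 6*b + 13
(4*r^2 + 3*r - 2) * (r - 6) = 4*r^3 - 21*r^2 - 20*r + 12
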